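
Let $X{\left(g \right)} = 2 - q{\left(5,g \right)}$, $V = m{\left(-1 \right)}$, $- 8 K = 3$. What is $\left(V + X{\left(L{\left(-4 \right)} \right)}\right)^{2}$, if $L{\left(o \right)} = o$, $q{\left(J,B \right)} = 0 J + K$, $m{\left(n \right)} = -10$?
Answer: $\frac{3721}{64} \approx 58.141$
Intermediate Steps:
$K = - \frac{3}{8}$ ($K = \left(- \frac{1}{8}\right) 3 = - \frac{3}{8} \approx -0.375$)
$q{\left(J,B \right)} = - \frac{3}{8}$ ($q{\left(J,B \right)} = 0 J - \frac{3}{8} = 0 - \frac{3}{8} = - \frac{3}{8}$)
$V = -10$
$X{\left(g \right)} = \frac{19}{8}$ ($X{\left(g \right)} = 2 - - \frac{3}{8} = 2 + \frac{3}{8} = \frac{19}{8}$)
$\left(V + X{\left(L{\left(-4 \right)} \right)}\right)^{2} = \left(-10 + \frac{19}{8}\right)^{2} = \left(- \frac{61}{8}\right)^{2} = \frac{3721}{64}$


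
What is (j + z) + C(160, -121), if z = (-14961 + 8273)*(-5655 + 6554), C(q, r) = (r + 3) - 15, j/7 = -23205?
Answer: -6175080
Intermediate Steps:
j = -162435 (j = 7*(-23205) = -162435)
C(q, r) = -12 + r (C(q, r) = (3 + r) - 15 = -12 + r)
z = -6012512 (z = -6688*899 = -6012512)
(j + z) + C(160, -121) = (-162435 - 6012512) + (-12 - 121) = -6174947 - 133 = -6175080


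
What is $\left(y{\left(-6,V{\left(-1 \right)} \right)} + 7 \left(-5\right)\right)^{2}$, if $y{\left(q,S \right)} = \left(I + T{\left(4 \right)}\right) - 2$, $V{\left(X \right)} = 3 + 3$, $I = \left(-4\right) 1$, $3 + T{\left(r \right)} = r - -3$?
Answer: $1369$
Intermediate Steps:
$T{\left(r \right)} = r$ ($T{\left(r \right)} = -3 + \left(r - -3\right) = -3 + \left(r + 3\right) = -3 + \left(3 + r\right) = r$)
$I = -4$
$V{\left(X \right)} = 6$
$y{\left(q,S \right)} = -2$ ($y{\left(q,S \right)} = \left(-4 + 4\right) - 2 = 0 - 2 = -2$)
$\left(y{\left(-6,V{\left(-1 \right)} \right)} + 7 \left(-5\right)\right)^{2} = \left(-2 + 7 \left(-5\right)\right)^{2} = \left(-2 - 35\right)^{2} = \left(-37\right)^{2} = 1369$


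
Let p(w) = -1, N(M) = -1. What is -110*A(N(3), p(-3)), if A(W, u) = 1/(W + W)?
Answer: 55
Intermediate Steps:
A(W, u) = 1/(2*W)
-110*A(N(3), p(-3)) = -55/(-1) = -55*(-1) = -110*(-½) = 55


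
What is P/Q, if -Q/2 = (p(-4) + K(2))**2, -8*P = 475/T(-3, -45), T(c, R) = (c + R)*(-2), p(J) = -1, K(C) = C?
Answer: 475/1536 ≈ 0.30924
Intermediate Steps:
T(c, R) = -2*R - 2*c (T(c, R) = (R + c)*(-2) = -2*R - 2*c)
P = -475/768 (P = -475/(8*(-2*(-45) - 2*(-3))) = -475/(8*(90 + 6)) = -475/(8*96) = -1/8*475/96 = -475/768 ≈ -0.61849)
Q = -2 (Q = -2*(-1 + 2)**2 = -2*1**2 = -2*1 = -2)
P/Q = -475/768/(-2) = -475/768*(-1/2) = 475/1536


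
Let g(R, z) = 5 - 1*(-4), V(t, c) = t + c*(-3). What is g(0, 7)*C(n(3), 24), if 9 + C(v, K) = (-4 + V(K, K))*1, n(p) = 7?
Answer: -549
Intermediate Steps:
V(t, c) = t - 3*c
g(R, z) = 9 (g(R, z) = 5 + 4 = 9)
C(v, K) = -13 - 2*K (C(v, K) = -9 + (-4 + (K - 3*K))*1 = -9 + (-4 - 2*K)*1 = -9 + (-4 - 2*K) = -13 - 2*K)
g(0, 7)*C(n(3), 24) = 9*(-13 - 2*24) = 9*(-13 - 48) = 9*(-61) = -549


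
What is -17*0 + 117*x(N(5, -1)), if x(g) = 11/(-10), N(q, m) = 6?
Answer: -1287/10 ≈ -128.70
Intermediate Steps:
x(g) = -11/10 (x(g) = 11*(-1/10) = -11/10)
-17*0 + 117*x(N(5, -1)) = -17*0 + 117*(-11/10) = 0 - 1287/10 = -1287/10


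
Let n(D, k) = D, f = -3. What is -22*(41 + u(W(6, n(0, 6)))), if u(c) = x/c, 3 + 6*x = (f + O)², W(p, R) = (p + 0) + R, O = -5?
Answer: -16907/18 ≈ -939.28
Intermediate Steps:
W(p, R) = R + p (W(p, R) = p + R = R + p)
x = 61/6 (x = -½ + (-3 - 5)²/6 = -½ + (⅙)*(-8)² = -½ + (⅙)*64 = -½ + 32/3 = 61/6 ≈ 10.167)
u(c) = 61/(6*c)
-22*(41 + u(W(6, n(0, 6)))) = -22*(41 + 61/(6*(0 + 6))) = -22*(41 + (61/6)/6) = -22*(41 + (61/6)*(⅙)) = -22*(41 + 61/36) = -22*1537/36 = -16907/18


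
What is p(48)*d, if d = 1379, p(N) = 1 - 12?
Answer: -15169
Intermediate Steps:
p(N) = -11
p(48)*d = -11*1379 = -15169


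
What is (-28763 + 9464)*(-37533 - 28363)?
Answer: 1271726904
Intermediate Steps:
(-28763 + 9464)*(-37533 - 28363) = -19299*(-65896) = 1271726904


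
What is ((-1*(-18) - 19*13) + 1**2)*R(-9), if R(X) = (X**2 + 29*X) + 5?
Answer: 39900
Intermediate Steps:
R(X) = 5 + X**2 + 29*X
((-1*(-18) - 19*13) + 1**2)*R(-9) = ((-1*(-18) - 19*13) + 1**2)*(5 + (-9)**2 + 29*(-9)) = ((18 - 247) + 1)*(5 + 81 - 261) = (-229 + 1)*(-175) = -228*(-175) = 39900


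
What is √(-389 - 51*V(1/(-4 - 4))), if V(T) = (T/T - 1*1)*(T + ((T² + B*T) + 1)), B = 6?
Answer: I*√389 ≈ 19.723*I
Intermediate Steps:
V(T) = 0 (V(T) = (T/T - 1*1)*(T + ((T² + 6*T) + 1)) = (1 - 1)*(T + (1 + T² + 6*T)) = 0*(1 + T² + 7*T) = 0)
√(-389 - 51*V(1/(-4 - 4))) = √(-389 - 51*0) = √(-389 + 0) = √(-389) = I*√389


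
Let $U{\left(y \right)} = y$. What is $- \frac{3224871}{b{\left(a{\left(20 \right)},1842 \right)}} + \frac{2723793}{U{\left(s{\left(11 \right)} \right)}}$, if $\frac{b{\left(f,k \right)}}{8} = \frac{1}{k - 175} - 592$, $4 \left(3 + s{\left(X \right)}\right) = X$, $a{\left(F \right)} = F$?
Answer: $- \frac{86010961143531}{7894904} \approx -1.0894 \cdot 10^{7}$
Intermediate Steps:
$s{\left(X \right)} = -3 + \frac{X}{4}$
$b{\left(f,k \right)} = -4736 + \frac{8}{-175 + k}$ ($b{\left(f,k \right)} = 8 \left(\frac{1}{k - 175} - 592\right) = 8 \left(\frac{1}{-175 + k} - 592\right) = 8 \left(-592 + \frac{1}{-175 + k}\right) = -4736 + \frac{8}{-175 + k}$)
$- \frac{3224871}{b{\left(a{\left(20 \right)},1842 \right)}} + \frac{2723793}{U{\left(s{\left(11 \right)} \right)}} = - \frac{3224871}{8 \frac{1}{-175 + 1842} \left(103601 - 1090464\right)} + \frac{2723793}{-3 + \frac{1}{4} \cdot 11} = - \frac{3224871}{8 \cdot \frac{1}{1667} \left(103601 - 1090464\right)} + \frac{2723793}{-3 + \frac{11}{4}} = - \frac{3224871}{8 \cdot \frac{1}{1667} \left(-986863\right)} + \frac{2723793}{- \frac{1}{4}} = - \frac{3224871}{- \frac{7894904}{1667}} + 2723793 \left(-4\right) = \left(-3224871\right) \left(- \frac{1667}{7894904}\right) - 10895172 = \frac{5375859957}{7894904} - 10895172 = - \frac{86010961143531}{7894904}$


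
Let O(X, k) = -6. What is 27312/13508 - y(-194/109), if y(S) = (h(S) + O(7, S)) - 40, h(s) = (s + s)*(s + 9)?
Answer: 2957928982/40122137 ≈ 73.723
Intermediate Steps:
h(s) = 2*s*(9 + s) (h(s) = (2*s)*(9 + s) = 2*s*(9 + s))
y(S) = -46 + 2*S*(9 + S) (y(S) = (2*S*(9 + S) - 6) - 40 = (-6 + 2*S*(9 + S)) - 40 = -46 + 2*S*(9 + S))
27312/13508 - y(-194/109) = 27312/13508 - (-46 + 2*(-194/109)*(9 - 194/109)) = 27312*(1/13508) - (-46 + 2*(-194*1/109)*(9 - 194*1/109)) = 6828/3377 - (-46 + 2*(-194/109)*(9 - 194/109)) = 6828/3377 - (-46 + 2*(-194/109)*(787/109)) = 6828/3377 - (-46 - 305356/11881) = 6828/3377 - 1*(-851882/11881) = 6828/3377 + 851882/11881 = 2957928982/40122137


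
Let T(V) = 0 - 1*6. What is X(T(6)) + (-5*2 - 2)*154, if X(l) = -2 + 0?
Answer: -1850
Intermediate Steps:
T(V) = -6 (T(V) = 0 - 6 = -6)
X(l) = -2
X(T(6)) + (-5*2 - 2)*154 = -2 + (-5*2 - 2)*154 = -2 + (-10 - 2)*154 = -2 - 12*154 = -2 - 1848 = -1850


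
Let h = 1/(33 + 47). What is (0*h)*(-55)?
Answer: 0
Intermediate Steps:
h = 1/80 ≈ 0.012500
(0*h)*(-55) = (0*(1/80))*(-55) = 0*(-55) = 0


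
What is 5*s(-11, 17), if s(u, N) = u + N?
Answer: 30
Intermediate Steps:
s(u, N) = N + u
5*s(-11, 17) = 5*(17 - 11) = 5*6 = 30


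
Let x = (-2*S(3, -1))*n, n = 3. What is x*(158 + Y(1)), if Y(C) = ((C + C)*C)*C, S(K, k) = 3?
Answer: -2880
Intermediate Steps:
Y(C) = 2*C**3 (Y(C) = ((2*C)*C)*C = (2*C**2)*C = 2*C**3)
x = -18 (x = -2*3*3 = -6*3 = -18)
x*(158 + Y(1)) = -18*(158 + 2*1**3) = -18*(158 + 2*1) = -18*(158 + 2) = -18*160 = -2880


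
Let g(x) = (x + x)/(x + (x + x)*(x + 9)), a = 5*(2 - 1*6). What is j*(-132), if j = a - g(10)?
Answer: 34408/13 ≈ 2646.8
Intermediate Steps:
a = -20 (a = 5*(2 - 6) = 5*(-4) = -20)
g(x) = 2*x/(x + 2*x*(9 + x)) (g(x) = (2*x)/(x + (2*x)*(9 + x)) = (2*x)/(x + 2*x*(9 + x)) = 2*x/(x + 2*x*(9 + x)))
j = -782/39 (j = -20 - 2/(19 + 2*10) = -20 - 2/(19 + 20) = -20 - 2/39 = -782/39 ≈ -20.051)
j*(-132) = -782/39*(-132) = 34408/13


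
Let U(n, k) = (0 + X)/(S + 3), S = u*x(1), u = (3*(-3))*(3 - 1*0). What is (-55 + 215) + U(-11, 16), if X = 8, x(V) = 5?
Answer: 5278/33 ≈ 159.94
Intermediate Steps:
u = -27 (u = -9*(3 + 0) = -9*3 = -27)
S = -135 (S = -27*5 = -135)
U(n, k) = -2/33 (U(n, k) = (0 + 8)/(-135 + 3) = 8/(-132) = 8*(-1/132) = -2/33)
(-55 + 215) + U(-11, 16) = (-55 + 215) - 2/33 = 160 - 2/33 = 5278/33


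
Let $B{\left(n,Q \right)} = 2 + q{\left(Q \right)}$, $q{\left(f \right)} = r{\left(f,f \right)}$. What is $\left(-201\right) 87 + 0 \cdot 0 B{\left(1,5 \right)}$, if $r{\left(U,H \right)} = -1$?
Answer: $-17487$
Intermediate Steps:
$q{\left(f \right)} = -1$
$B{\left(n,Q \right)} = 1$ ($B{\left(n,Q \right)} = 2 - 1 = 1$)
$\left(-201\right) 87 + 0 \cdot 0 B{\left(1,5 \right)} = \left(-201\right) 87 + 0 \cdot 0 \cdot 1 = -17487 + 0 \cdot 1 = -17487 + 0 = -17487$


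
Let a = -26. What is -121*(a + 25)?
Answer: 121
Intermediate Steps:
-121*(a + 25) = -121*(-26 + 25) = -121*(-1) = 121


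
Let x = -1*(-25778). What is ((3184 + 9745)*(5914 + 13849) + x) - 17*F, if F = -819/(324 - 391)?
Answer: 17121273612/67 ≈ 2.5554e+8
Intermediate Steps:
F = 819/67 (F = -819/(-67) = -819*(-1/67) = 819/67 ≈ 12.224)
x = 25778
((3184 + 9745)*(5914 + 13849) + x) - 17*F = ((3184 + 9745)*(5914 + 13849) + 25778) - 17*819/67 = (12929*19763 + 25778) - 13923/67 = (255515827 + 25778) - 13923/67 = 255541605 - 13923/67 = 17121273612/67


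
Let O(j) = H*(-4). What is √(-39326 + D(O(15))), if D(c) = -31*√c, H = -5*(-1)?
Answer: √(-39326 - 62*I*√5) ≈ 0.3495 - 198.31*I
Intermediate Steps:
H = 5
O(j) = -20 (O(j) = 5*(-4) = -20)
√(-39326 + D(O(15))) = √(-39326 - 62*I*√5)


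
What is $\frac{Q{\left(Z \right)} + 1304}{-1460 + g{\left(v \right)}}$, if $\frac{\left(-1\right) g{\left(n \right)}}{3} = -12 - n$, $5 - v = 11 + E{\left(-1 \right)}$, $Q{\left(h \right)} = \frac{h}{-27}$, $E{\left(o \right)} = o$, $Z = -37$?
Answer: $- \frac{35245}{38853} \approx -0.90714$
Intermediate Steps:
$Q{\left(h \right)} = - \frac{h}{27}$ ($Q{\left(h \right)} = h \left(- \frac{1}{27}\right) = - \frac{h}{27}$)
$v = -5$ ($v = 5 - \left(11 - 1\right) = 5 - 10 = -5$)
$g{\left(n \right)} = 36 + 3 n$ ($g{\left(n \right)} = - 3 \left(-12 - n\right) = 36 + 3 n$)
$\frac{Q{\left(Z \right)} + 1304}{-1460 + g{\left(v \right)}} = \frac{\left(- \frac{1}{27}\right) \left(-37\right) + 1304}{-1460 + \left(36 + 3 \left(-5\right)\right)} = \frac{\frac{37}{27} + 1304}{-1460 + \left(36 - 15\right)} = \frac{35245}{27 \left(-1460 + 21\right)} = \frac{35245}{27 \left(-1439\right)} = \frac{35245}{27} \left(- \frac{1}{1439}\right) = - \frac{35245}{38853}$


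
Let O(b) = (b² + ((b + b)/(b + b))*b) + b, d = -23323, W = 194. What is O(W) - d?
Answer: 61347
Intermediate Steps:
O(b) = b² + 2*b (O(b) = (b² + ((2*b)/((2*b)))*b) + b = (b² + ((2*b)*(1/(2*b)))*b) + b = (b² + 1*b) + b = (b² + b) + b = (b + b²) + b = b² + 2*b)
O(W) - d = 194*(2 + 194) - 1*(-23323) = 194*196 + 23323 = 38024 + 23323 = 61347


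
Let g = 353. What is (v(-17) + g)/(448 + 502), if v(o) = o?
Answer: 168/475 ≈ 0.35368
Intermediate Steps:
(v(-17) + g)/(448 + 502) = (-17 + 353)/(448 + 502) = 336/950 = 336*(1/950) = 168/475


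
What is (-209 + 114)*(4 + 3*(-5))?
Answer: 1045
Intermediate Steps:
(-209 + 114)*(4 + 3*(-5)) = -95*(4 - 15) = -95*(-11) = 1045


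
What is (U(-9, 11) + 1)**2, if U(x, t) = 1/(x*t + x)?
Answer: 11449/11664 ≈ 0.98157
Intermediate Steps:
U(x, t) = 1/(x + t*x) (U(x, t) = 1/(t*x + x) = 1/(x + t*x))
(U(-9, 11) + 1)**2 = (1/((-9)*(1 + 11)) + 1)**2 = (-1/9/12 + 1)**2 = (-1/9*1/12 + 1)**2 = (-1/108 + 1)**2 = (107/108)**2 = 11449/11664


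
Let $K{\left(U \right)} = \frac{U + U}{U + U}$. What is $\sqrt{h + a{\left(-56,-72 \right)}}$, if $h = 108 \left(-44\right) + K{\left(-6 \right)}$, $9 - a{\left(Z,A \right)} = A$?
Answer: $i \sqrt{4670} \approx 68.337 i$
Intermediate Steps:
$K{\left(U \right)} = 1$ ($K{\left(U \right)} = \frac{2 U}{2 U} = 2 U \frac{1}{2 U} = 1$)
$a{\left(Z,A \right)} = 9 - A$
$h = -4751$ ($h = 108 \left(-44\right) + 1 = -4752 + 1 = -4751$)
$\sqrt{h + a{\left(-56,-72 \right)}} = \sqrt{-4751 + \left(9 - -72\right)} = \sqrt{-4751 + \left(9 + 72\right)} = \sqrt{-4751 + 81} = \sqrt{-4670} = i \sqrt{4670}$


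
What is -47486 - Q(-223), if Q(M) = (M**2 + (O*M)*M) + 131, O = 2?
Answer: -196804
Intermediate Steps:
Q(M) = 131 + 3*M**2 (Q(M) = (M**2 + (2*M)*M) + 131 = (M**2 + 2*M**2) + 131 = 3*M**2 + 131 = 131 + 3*M**2)
-47486 - Q(-223) = -47486 - (131 + 3*(-223)**2) = -47486 - (131 + 3*49729) = -47486 - (131 + 149187) = -47486 - 1*149318 = -47486 - 149318 = -196804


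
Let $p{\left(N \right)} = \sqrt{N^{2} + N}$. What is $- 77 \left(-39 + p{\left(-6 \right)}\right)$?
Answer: $3003 - 77 \sqrt{30} \approx 2581.3$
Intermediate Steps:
$p{\left(N \right)} = \sqrt{N + N^{2}}$
$- 77 \left(-39 + p{\left(-6 \right)}\right) = - 77 \left(-39 + \sqrt{- 6 \left(1 - 6\right)}\right) = - 77 \left(-39 + \sqrt{\left(-6\right) \left(-5\right)}\right) = - 77 \left(-39 + \sqrt{30}\right) = 3003 - 77 \sqrt{30}$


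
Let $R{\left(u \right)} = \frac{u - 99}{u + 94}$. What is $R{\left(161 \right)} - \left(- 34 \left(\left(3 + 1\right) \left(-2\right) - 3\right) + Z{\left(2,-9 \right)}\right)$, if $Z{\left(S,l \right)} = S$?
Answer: $- \frac{95818}{255} \approx -375.76$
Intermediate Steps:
$R{\left(u \right)} = \frac{-99 + u}{94 + u}$
$R{\left(161 \right)} - \left(- 34 \left(\left(3 + 1\right) \left(-2\right) - 3\right) + Z{\left(2,-9 \right)}\right) = \frac{-99 + 161}{94 + 161} - \left(- 34 \left(\left(3 + 1\right) \left(-2\right) - 3\right) + 2\right) = \frac{1}{255} \cdot 62 - \left(- 34 \left(4 \left(-2\right) - 3\right) + 2\right) = \frac{1}{255} \cdot 62 - \left(- 34 \left(-8 - 3\right) + 2\right) = \frac{62}{255} - \left(\left(-34\right) \left(-11\right) + 2\right) = \frac{62}{255} - \left(374 + 2\right) = \frac{62}{255} - 376 = - \frac{95818}{255}$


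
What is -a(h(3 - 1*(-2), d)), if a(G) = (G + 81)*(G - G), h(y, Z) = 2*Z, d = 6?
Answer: 0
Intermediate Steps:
a(G) = 0 (a(G) = (81 + G)*0 = 0)
-a(h(3 - 1*(-2), d)) = -1*0 = 0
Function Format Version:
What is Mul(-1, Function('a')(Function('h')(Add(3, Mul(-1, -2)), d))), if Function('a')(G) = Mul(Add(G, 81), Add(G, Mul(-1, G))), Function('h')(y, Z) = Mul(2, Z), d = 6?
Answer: 0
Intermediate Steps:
Function('a')(G) = 0 (Function('a')(G) = Mul(Add(81, G), 0) = 0)
Mul(-1, Function('a')(Function('h')(Add(3, Mul(-1, -2)), d))) = Mul(-1, 0) = 0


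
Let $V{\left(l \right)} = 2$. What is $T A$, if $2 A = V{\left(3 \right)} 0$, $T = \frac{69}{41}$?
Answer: $0$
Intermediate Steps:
$T = \frac{69}{41}$ ($T = 69 \cdot \frac{1}{41} = \frac{69}{41} \approx 1.6829$)
$A = 0$ ($A = \frac{2 \cdot 0}{2} = \frac{1}{2} \cdot 0 = 0$)
$T A = \frac{69}{41} \cdot 0 = 0$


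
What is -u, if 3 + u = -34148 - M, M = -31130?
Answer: 3021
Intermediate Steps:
u = -3021 (u = -3 + (-34148 - 1*(-31130)) = -3 + (-34148 + 31130) = -3 - 3018 = -3021)
-u = -1*(-3021) = 3021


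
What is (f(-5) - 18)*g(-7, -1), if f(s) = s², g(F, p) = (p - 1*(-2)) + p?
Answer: 0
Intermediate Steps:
g(F, p) = 2 + 2*p (g(F, p) = (p + 2) + p = (2 + p) + p = 2 + 2*p)
(f(-5) - 18)*g(-7, -1) = ((-5)² - 18)*(2 + 2*(-1)) = (25 - 18)*(2 - 2) = 7*0 = 0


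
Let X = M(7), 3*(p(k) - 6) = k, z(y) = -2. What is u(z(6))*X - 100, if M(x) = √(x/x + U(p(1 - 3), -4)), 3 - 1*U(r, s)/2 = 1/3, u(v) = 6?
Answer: -100 + 2*√57 ≈ -84.900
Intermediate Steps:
p(k) = 6 + k/3
U(r, s) = 16/3 (U(r, s) = 6 - 2/3 = 6 - 2*⅓ = 6 - ⅔ = 16/3)
M(x) = √57/3 (M(x) = √(x/x + 16/3) = √(1 + 16/3) = √(19/3) = √57/3)
X = √57/3 ≈ 2.5166
u(z(6))*X - 100 = 6*(√57/3) - 100 = 2*√57 - 100 = -100 + 2*√57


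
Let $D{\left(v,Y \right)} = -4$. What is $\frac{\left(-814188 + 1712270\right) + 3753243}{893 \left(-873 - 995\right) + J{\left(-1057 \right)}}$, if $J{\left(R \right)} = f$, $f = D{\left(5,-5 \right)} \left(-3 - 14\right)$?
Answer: $- \frac{4651325}{1668056} \approx -2.7885$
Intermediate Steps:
$f = 68$ ($f = - 4 \left(-3 - 14\right) = \left(-4\right) \left(-17\right) = 68$)
$J{\left(R \right)} = 68$
$\frac{\left(-814188 + 1712270\right) + 3753243}{893 \left(-873 - 995\right) + J{\left(-1057 \right)}} = \frac{\left(-814188 + 1712270\right) + 3753243}{893 \left(-873 - 995\right) + 68} = \frac{898082 + 3753243}{893 \left(-1868\right) + 68} = \frac{4651325}{-1668124 + 68} = \frac{4651325}{-1668056} = 4651325 \left(- \frac{1}{1668056}\right) = - \frac{4651325}{1668056}$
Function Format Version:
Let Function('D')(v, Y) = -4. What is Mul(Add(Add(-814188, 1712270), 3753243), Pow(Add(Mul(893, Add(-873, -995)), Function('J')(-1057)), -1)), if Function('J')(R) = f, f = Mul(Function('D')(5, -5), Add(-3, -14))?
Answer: Rational(-4651325, 1668056) ≈ -2.7885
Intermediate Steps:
f = 68 (f = Mul(-4, Add(-3, -14)) = Mul(-4, -17) = 68)
Function('J')(R) = 68
Mul(Add(Add(-814188, 1712270), 3753243), Pow(Add(Mul(893, Add(-873, -995)), Function('J')(-1057)), -1)) = Mul(Add(Add(-814188, 1712270), 3753243), Pow(Add(Mul(893, Add(-873, -995)), 68), -1)) = Mul(Add(898082, 3753243), Pow(Add(Mul(893, -1868), 68), -1)) = Mul(4651325, Pow(Add(-1668124, 68), -1)) = Mul(4651325, Pow(-1668056, -1)) = Mul(4651325, Rational(-1, 1668056)) = Rational(-4651325, 1668056)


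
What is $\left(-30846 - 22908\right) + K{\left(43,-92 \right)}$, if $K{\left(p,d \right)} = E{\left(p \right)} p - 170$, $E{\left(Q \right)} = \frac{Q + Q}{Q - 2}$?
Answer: $- \frac{2207186}{41} \approx -53834.0$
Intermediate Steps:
$E{\left(Q \right)} = \frac{2 Q}{-2 + Q}$
$K{\left(p,d \right)} = -170 + \frac{2 p^{2}}{-2 + p}$ ($K{\left(p,d \right)} = \frac{2 p}{-2 + p} p - 170 = \frac{2 p^{2}}{-2 + p} - 170 = -170 + \frac{2 p^{2}}{-2 + p}$)
$\left(-30846 - 22908\right) + K{\left(43,-92 \right)} = \left(-30846 - 22908\right) + \frac{2 \left(170 + 43^{2} - 3655\right)}{-2 + 43} = -53754 + \frac{2 \left(170 + 1849 - 3655\right)}{41} = -53754 + 2 \cdot \frac{1}{41} \left(-1636\right) = -53754 - \frac{3272}{41} = - \frac{2207186}{41}$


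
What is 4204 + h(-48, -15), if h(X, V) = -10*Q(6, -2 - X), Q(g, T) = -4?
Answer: 4244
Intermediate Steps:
h(X, V) = 40 (h(X, V) = -10*(-4) = 40)
4204 + h(-48, -15) = 4204 + 40 = 4244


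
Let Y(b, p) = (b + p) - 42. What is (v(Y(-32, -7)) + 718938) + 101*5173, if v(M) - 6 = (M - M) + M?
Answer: 1241336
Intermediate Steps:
Y(b, p) = -42 + b + p
v(M) = 6 + M (v(M) = 6 + ((M - M) + M) = 6 + (0 + M) = 6 + M)
(v(Y(-32, -7)) + 718938) + 101*5173 = ((6 + (-42 - 32 - 7)) + 718938) + 101*5173 = ((6 - 81) + 718938) + 522473 = (-75 + 718938) + 522473 = 718863 + 522473 = 1241336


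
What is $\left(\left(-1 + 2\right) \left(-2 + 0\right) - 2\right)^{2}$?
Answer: $16$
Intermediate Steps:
$\left(\left(-1 + 2\right) \left(-2 + 0\right) - 2\right)^{2} = \left(1 \left(-2\right) - 2\right)^{2} = \left(-2 - 2\right)^{2} = \left(-4\right)^{2} = 16$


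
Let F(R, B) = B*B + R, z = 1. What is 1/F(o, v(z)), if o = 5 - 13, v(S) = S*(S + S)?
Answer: -¼ ≈ -0.25000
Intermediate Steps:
v(S) = 2*S² (v(S) = S*(2*S) = 2*S²)
o = -8
F(R, B) = R + B² (F(R, B) = B² + R = R + B²)
1/F(o, v(z)) = 1/(-8 + (2*1²)²) = 1/(-8 + (2*1)²) = 1/(-8 + 2²) = 1/(-8 + 4) = 1/(-4) = -¼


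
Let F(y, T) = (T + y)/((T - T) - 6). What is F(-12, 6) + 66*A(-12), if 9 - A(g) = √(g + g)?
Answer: 595 - 132*I*√6 ≈ 595.0 - 323.33*I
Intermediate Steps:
F(y, T) = -T/6 - y/6 (F(y, T) = (T + y)/(0 - 6) = (T + y)/(-6) = (T + y)*(-⅙) = -T/6 - y/6)
A(g) = 9 - √2*√g (A(g) = 9 - √(g + g) = 9 - √(2*g) = 9 - √2*√g)
F(-12, 6) + 66*A(-12) = (-⅙*6 - ⅙*(-12)) + 66*(9 - √2*√(-12)) = (-1 + 2) + 66*(9 - √2*2*I*√3) = 1 + 66*(9 - 2*I*√6) = 1 + (594 - 132*I*√6) = 595 - 132*I*√6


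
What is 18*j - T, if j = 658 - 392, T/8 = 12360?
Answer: -94092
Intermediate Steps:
T = 98880 (T = 8*12360 = 98880)
j = 266
18*j - T = 18*266 - 1*98880 = 4788 - 98880 = -94092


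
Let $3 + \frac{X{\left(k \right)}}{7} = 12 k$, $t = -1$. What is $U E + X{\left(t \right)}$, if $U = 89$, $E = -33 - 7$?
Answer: $-3665$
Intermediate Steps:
$E = -40$
$X{\left(k \right)} = -21 + 84 k$ ($X{\left(k \right)} = -21 + 7 \cdot 12 k = -21 + 84 k$)
$U E + X{\left(t \right)} = 89 \left(-40\right) + \left(-21 + 84 \left(-1\right)\right) = -3560 - 105 = -3665$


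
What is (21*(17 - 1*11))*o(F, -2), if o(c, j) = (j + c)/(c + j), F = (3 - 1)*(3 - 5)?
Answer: 126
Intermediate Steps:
F = -4 (F = 2*(-2) = -4)
o(c, j) = 1 (o(c, j) = (c + j)/(c + j) = 1)
(21*(17 - 1*11))*o(F, -2) = (21*(17 - 1*11))*1 = (21*(17 - 11))*1 = (21*6)*1 = 126*1 = 126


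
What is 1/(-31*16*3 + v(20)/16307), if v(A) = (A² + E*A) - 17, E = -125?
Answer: -16307/24266933 ≈ -0.00067198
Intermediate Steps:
v(A) = -17 + A² - 125*A (v(A) = (A² - 125*A) - 17 = -17 + A² - 125*A)
1/(-31*16*3 + v(20)/16307) = 1/(-31*16*3 + (-17 + 20² - 125*20)/16307) = 1/(-496*3 + (-17 + 400 - 2500)*(1/16307)) = 1/(-1488 - 2117*1/16307) = 1/(-1488 - 2117/16307) = 1/(-24266933/16307) = -16307/24266933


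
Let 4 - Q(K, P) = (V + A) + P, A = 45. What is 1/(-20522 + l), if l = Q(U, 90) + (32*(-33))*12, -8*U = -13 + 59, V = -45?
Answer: -1/33280 ≈ -3.0048e-5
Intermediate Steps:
U = -23/4 (U = -(-13 + 59)/8 = -1/8*46 = -23/4 ≈ -5.7500)
Q(K, P) = 4 - P (Q(K, P) = 4 - ((-45 + 45) + P) = 4 - (0 + P) = 4 - P)
l = -12758 (l = (4 - 1*90) + (32*(-33))*12 = (4 - 90) - 1056*12 = -86 - 12672 = -12758)
1/(-20522 + l) = 1/(-20522 - 12758) = 1/(-33280) = -1/33280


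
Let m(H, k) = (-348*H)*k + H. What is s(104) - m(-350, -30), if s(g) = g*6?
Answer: 3654974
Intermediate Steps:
m(H, k) = H - 348*H*k (m(H, k) = -348*H*k + H = H - 348*H*k)
s(g) = 6*g
s(104) - m(-350, -30) = 6*104 - (-350)*(1 - 348*(-30)) = 624 - (-350)*(1 + 10440) = 624 - (-350)*10441 = 624 - 1*(-3654350) = 624 + 3654350 = 3654974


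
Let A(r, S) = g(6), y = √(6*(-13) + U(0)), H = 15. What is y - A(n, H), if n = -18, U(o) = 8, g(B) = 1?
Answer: -1 + I*√70 ≈ -1.0 + 8.3666*I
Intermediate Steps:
y = I*√70 (y = √(6*(-13) + 8) = √(-78 + 8) = √(-70) = I*√70 ≈ 8.3666*I)
A(r, S) = 1
y - A(n, H) = I*√70 - 1*1 = I*√70 - 1 = -1 + I*√70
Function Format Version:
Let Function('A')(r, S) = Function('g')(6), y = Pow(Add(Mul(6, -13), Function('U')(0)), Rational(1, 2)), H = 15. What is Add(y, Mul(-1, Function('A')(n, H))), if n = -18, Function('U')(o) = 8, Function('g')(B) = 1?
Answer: Add(-1, Mul(I, Pow(70, Rational(1, 2)))) ≈ Add(-1.0000, Mul(8.3666, I))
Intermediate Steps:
y = Mul(I, Pow(70, Rational(1, 2))) (y = Pow(Add(Mul(6, -13), 8), Rational(1, 2)) = Pow(Add(-78, 8), Rational(1, 2)) = Pow(-70, Rational(1, 2)) = Mul(I, Pow(70, Rational(1, 2))) ≈ Mul(8.3666, I))
Function('A')(r, S) = 1
Add(y, Mul(-1, Function('A')(n, H))) = Add(Mul(I, Pow(70, Rational(1, 2))), Mul(-1, 1)) = Add(Mul(I, Pow(70, Rational(1, 2))), -1) = Add(-1, Mul(I, Pow(70, Rational(1, 2))))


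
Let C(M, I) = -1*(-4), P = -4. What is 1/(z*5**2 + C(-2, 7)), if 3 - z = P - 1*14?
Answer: 1/529 ≈ 0.0018904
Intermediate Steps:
C(M, I) = 4
z = 21 (z = 3 - (-4 - 1*14) = 3 - (-4 - 14) = 3 - 1*(-18) = 3 + 18 = 21)
1/(z*5**2 + C(-2, 7)) = 1/(21*5**2 + 4) = 1/(21*25 + 4) = 1/(525 + 4) = 1/529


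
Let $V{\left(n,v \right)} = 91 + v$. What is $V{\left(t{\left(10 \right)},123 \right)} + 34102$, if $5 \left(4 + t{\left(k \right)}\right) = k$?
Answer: $34316$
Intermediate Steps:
$t{\left(k \right)} = -4 + \frac{k}{5}$
$V{\left(t{\left(10 \right)},123 \right)} + 34102 = \left(91 + 123\right) + 34102 = 214 + 34102 = 34316$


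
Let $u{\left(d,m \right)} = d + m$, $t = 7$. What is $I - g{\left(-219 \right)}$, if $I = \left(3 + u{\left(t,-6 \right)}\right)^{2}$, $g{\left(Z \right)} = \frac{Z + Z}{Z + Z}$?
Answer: $15$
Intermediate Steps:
$g{\left(Z \right)} = 1$ ($g{\left(Z \right)} = \frac{2 Z}{2 Z} = 2 Z \frac{1}{2 Z} = 1$)
$I = 16$ ($I = \left(3 + \left(7 - 6\right)\right)^{2} = \left(3 + 1\right)^{2} = 4^{2} = 16$)
$I - g{\left(-219 \right)} = 16 - 1 = 15$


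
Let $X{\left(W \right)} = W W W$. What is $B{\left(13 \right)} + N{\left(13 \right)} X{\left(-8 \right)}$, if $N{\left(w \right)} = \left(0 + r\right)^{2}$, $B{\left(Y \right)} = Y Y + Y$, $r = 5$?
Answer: $-12618$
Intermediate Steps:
$X{\left(W \right)} = W^{3}$ ($X{\left(W \right)} = W^{2} W = W^{3}$)
$B{\left(Y \right)} = Y + Y^{2}$ ($B{\left(Y \right)} = Y^{2} + Y = Y + Y^{2}$)
$N{\left(w \right)} = 25$ ($N{\left(w \right)} = \left(0 + 5\right)^{2} = 5^{2} = 25$)
$B{\left(13 \right)} + N{\left(13 \right)} X{\left(-8 \right)} = 13 \left(1 + 13\right) + 25 \left(-8\right)^{3} = 13 \cdot 14 + 25 \left(-512\right) = 182 - 12800 = -12618$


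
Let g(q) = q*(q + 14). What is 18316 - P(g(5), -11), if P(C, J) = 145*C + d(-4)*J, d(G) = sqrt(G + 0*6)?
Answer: 4541 + 22*I ≈ 4541.0 + 22.0*I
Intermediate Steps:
d(G) = sqrt(G) (d(G) = sqrt(G + 0) = sqrt(G))
g(q) = q*(14 + q)
P(C, J) = 145*C + 2*I*J (P(C, J) = 145*C + sqrt(-4)*J = 145*C + (2*I)*J = 145*C + 2*I*J)
18316 - P(g(5), -11) = 18316 - (145*(5*(14 + 5)) + 2*I*(-11)) = 18316 - (145*(5*19) - 22*I) = 18316 - (145*95 - 22*I) = 18316 - (13775 - 22*I) = 18316 + (-13775 + 22*I) = 4541 + 22*I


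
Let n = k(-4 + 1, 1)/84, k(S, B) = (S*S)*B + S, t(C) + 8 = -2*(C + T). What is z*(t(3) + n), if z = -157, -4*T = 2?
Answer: 28417/14 ≈ 2029.8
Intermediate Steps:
T = -½ (T = -¼*2 = -½ ≈ -0.50000)
t(C) = -7 - 2*C (t(C) = -8 - 2*(C - ½) = -8 - 2*(-½ + C) = -8 + (1 - 2*C) = -7 - 2*C)
k(S, B) = S + B*S² (k(S, B) = S²*B + S = B*S² + S = S + B*S²)
n = 1/14 (n = ((-4 + 1)*(1 + 1*(-4 + 1)))/84 = -3*(1 + 1*(-3))*(1/84) = -3*(1 - 3)*(1/84) = -3*(-2)*(1/84) = 6*(1/84) = 1/14 ≈ 0.071429)
z*(t(3) + n) = -157*((-7 - 2*3) + 1/14) = -157*((-7 - 6) + 1/14) = -157*(-13 + 1/14) = -157*(-181/14) = 28417/14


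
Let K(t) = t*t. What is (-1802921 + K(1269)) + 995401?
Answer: 802841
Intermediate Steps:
K(t) = t²
(-1802921 + K(1269)) + 995401 = (-1802921 + 1269²) + 995401 = (-1802921 + 1610361) + 995401 = -192560 + 995401 = 802841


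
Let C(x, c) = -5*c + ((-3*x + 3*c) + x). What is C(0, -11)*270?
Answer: 5940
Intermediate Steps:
C(x, c) = -2*c - 2*x (C(x, c) = -5*c + (-2*x + 3*c) = -2*c - 2*x)
C(0, -11)*270 = (-2*(-11) - 2*0)*270 = (22 + 0)*270 = 22*270 = 5940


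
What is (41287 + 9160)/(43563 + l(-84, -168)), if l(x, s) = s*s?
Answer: 50447/71787 ≈ 0.70273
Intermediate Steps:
l(x, s) = s²
(41287 + 9160)/(43563 + l(-84, -168)) = (41287 + 9160)/(43563 + (-168)²) = 50447/(43563 + 28224) = 50447/71787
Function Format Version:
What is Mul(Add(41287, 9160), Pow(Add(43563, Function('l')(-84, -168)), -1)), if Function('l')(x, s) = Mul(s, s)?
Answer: Rational(50447, 71787) ≈ 0.70273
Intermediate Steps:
Function('l')(x, s) = Pow(s, 2)
Mul(Add(41287, 9160), Pow(Add(43563, Function('l')(-84, -168)), -1)) = Mul(Add(41287, 9160), Pow(Add(43563, Pow(-168, 2)), -1)) = Mul(50447, Pow(Add(43563, 28224), -1)) = Mul(50447, Pow(71787, -1)) = Mul(50447, Rational(1, 71787)) = Rational(50447, 71787)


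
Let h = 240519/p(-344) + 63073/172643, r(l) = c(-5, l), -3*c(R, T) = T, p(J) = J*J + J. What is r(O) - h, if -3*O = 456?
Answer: 2949416820713/61111478568 ≈ 48.263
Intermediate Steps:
O = -152 (O = -⅓*456 = -152)
p(J) = J + J² (p(J) = J² + J = J + J²)
c(R, T) = -T/3
r(l) = -l/3
h = 48966031133/20370492856 (h = 240519/((-344*(1 - 344))) + 63073/172643 = 240519/((-344*(-343))) + 63073*(1/172643) = 240519/117992 + 63073/172643 = 48966031133/20370492856 ≈ 2.4038)
r(O) - h = -⅓*(-152) - 1*48966031133/20370492856 = 152/3 - 48966031133/20370492856 = 2949416820713/61111478568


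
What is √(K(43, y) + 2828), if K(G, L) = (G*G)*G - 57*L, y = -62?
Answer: 3*√9541 ≈ 293.03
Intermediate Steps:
K(G, L) = G³ - 57*L (K(G, L) = G²*G - 57*L = G³ - 57*L)
√(K(43, y) + 2828) = √((43³ - 57*(-62)) + 2828) = √((79507 + 3534) + 2828) = √(83041 + 2828) = √85869 = 3*√9541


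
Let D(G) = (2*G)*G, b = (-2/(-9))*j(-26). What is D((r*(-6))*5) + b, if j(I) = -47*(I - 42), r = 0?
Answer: 6392/9 ≈ 710.22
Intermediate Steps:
j(I) = 1974 - 47*I (j(I) = -47*(-42 + I) = 1974 - 47*I)
b = 6392/9 (b = (-2/(-9))*(1974 - 47*(-26)) = (-2*(-⅑))*(1974 + 1222) = (2/9)*3196 = 6392/9 ≈ 710.22)
D(G) = 2*G²
D((r*(-6))*5) + b = 2*((0*(-6))*5)² + 6392/9 = 2*(0*5)² + 6392/9 = 2*0² + 6392/9 = 2*0 + 6392/9 = 0 + 6392/9 = 6392/9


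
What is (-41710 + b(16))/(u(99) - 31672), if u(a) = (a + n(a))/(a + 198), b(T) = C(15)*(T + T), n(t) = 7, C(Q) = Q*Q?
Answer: 5124735/4703239 ≈ 1.0896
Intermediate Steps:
C(Q) = Q**2
b(T) = 450*T (b(T) = 15**2*(T + T) = 225*(2*T) = 450*T)
u(a) = (7 + a)/(198 + a) (u(a) = (a + 7)/(a + 198) = (7 + a)/(198 + a))
(-41710 + b(16))/(u(99) - 31672) = (-41710 + 450*16)/((7 + 99)/(198 + 99) - 31672) = (-41710 + 7200)/(106/297 - 31672) = -34510/((1/297)*106 - 31672) = -34510/(106/297 - 31672) = -34510/(-9406478/297) = -34510*(-297/9406478) = 5124735/4703239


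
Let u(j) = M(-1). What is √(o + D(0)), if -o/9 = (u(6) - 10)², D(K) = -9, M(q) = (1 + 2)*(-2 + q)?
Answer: 3*I*√362 ≈ 57.079*I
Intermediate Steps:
M(q) = -6 + 3*q (M(q) = 3*(-2 + q) = -6 + 3*q)
u(j) = -9 (u(j) = -6 + 3*(-1) = -6 - 3 = -9)
o = -3249 (o = -9*(-9 - 10)² = -9*(-19)² = -9*361 = -3249)
√(o + D(0)) = √(-3249 - 9) = √(-3258) = 3*I*√362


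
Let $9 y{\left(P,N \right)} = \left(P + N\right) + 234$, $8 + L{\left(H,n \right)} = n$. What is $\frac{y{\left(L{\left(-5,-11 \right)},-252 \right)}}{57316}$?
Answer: $- \frac{37}{515844} \approx -7.1727 \cdot 10^{-5}$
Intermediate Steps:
$L{\left(H,n \right)} = -8 + n$
$y{\left(P,N \right)} = 26 + \frac{N}{9} + \frac{P}{9}$ ($y{\left(P,N \right)} = \frac{\left(P + N\right) + 234}{9} = \frac{\left(N + P\right) + 234}{9} = \frac{234 + N + P}{9} = 26 + \frac{N}{9} + \frac{P}{9}$)
$\frac{y{\left(L{\left(-5,-11 \right)},-252 \right)}}{57316} = \frac{26 + \frac{1}{9} \left(-252\right) + \frac{-8 - 11}{9}}{57316} = \left(26 - 28 + \frac{1}{9} \left(-19\right)\right) \frac{1}{57316} = \left(26 - 28 - \frac{19}{9}\right) \frac{1}{57316} = \left(- \frac{37}{9}\right) \frac{1}{57316} = - \frac{37}{515844}$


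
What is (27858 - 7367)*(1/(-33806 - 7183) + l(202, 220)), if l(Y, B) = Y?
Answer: 169660910507/40989 ≈ 4.1392e+6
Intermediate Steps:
(27858 - 7367)*(1/(-33806 - 7183) + l(202, 220)) = (27858 - 7367)*(1/(-33806 - 7183) + 202) = 20491*(1/(-40989) + 202) = 20491*(-1/40989 + 202) = 20491*(8279777/40989) = 169660910507/40989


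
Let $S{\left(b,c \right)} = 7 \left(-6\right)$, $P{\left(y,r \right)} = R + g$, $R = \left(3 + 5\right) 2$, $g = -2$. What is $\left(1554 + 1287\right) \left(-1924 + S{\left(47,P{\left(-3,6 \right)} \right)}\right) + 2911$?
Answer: $-5582495$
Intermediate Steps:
$R = 16$ ($R = 8 \cdot 2 = 16$)
$P{\left(y,r \right)} = 14$ ($P{\left(y,r \right)} = 16 - 2 = 14$)
$S{\left(b,c \right)} = -42$
$\left(1554 + 1287\right) \left(-1924 + S{\left(47,P{\left(-3,6 \right)} \right)}\right) + 2911 = \left(1554 + 1287\right) \left(-1924 - 42\right) + 2911 = 2841 \left(-1966\right) + 2911 = -5585406 + 2911 = -5582495$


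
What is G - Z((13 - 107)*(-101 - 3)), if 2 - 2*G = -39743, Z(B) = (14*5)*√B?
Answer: 39745/2 - 280*√611 ≈ 12951.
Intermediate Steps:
Z(B) = 70*√B
G = 39745/2 (G = 1 - ½*(-39743) = 1 + 39743/2 = 39745/2 ≈ 19873.)
G - Z((13 - 107)*(-101 - 3)) = 39745/2 - 70*√((13 - 107)*(-101 - 3)) = 39745/2 - 70*√(-94*(-104)) = 39745/2 - 70*√9776 = 39745/2 - 70*4*√611 = 39745/2 - 280*√611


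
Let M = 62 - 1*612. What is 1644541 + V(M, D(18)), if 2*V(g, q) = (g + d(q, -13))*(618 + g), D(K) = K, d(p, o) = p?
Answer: 1626453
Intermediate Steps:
M = -550 (M = 62 - 612 = -550)
V(g, q) = (618 + g)*(g + q)/2 (V(g, q) = ((g + q)*(618 + g))/2 = ((618 + g)*(g + q))/2 = (618 + g)*(g + q)/2)
1644541 + V(M, D(18)) = 1644541 + ((½)*(-550)² + 309*(-550) + 309*18 + (½)*(-550)*18) = 1644541 + ((½)*302500 - 169950 + 5562 - 4950) = 1644541 + (151250 - 169950 + 5562 - 4950) = 1644541 - 18088 = 1626453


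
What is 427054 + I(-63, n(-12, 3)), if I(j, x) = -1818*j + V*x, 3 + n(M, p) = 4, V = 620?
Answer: 542208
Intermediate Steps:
n(M, p) = 1 (n(M, p) = -3 + 4 = 1)
I(j, x) = -1818*j + 620*x
427054 + I(-63, n(-12, 3)) = 427054 + (-1818*(-63) + 620*1) = 427054 + (114534 + 620) = 427054 + 115154 = 542208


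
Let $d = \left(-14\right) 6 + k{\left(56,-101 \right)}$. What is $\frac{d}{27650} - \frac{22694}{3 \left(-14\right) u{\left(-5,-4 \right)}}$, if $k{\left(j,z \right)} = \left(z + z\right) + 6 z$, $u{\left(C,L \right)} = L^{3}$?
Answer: $- \frac{22495957}{2654400} \approx -8.475$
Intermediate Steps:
$k{\left(j,z \right)} = 8 z$ ($k{\left(j,z \right)} = 2 z + 6 z = 8 z$)
$d = -892$ ($d = \left(-14\right) 6 + 8 \left(-101\right) = -84 - 808 = -892$)
$\frac{d}{27650} - \frac{22694}{3 \left(-14\right) u{\left(-5,-4 \right)}} = - \frac{892}{27650} - \frac{22694}{3 \left(-14\right) \left(-4\right)^{3}} = \left(-892\right) \frac{1}{27650} - \frac{22694}{\left(-42\right) \left(-64\right)} = - \frac{446}{13825} - \frac{22694}{2688} = - \frac{446}{13825} - \frac{1621}{192} = - \frac{22495957}{2654400}$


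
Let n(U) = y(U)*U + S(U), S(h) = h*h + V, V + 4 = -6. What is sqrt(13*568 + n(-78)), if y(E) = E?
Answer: sqrt(19542) ≈ 139.79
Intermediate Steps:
V = -10 (V = -4 - 6 = -10)
S(h) = -10 + h**2 (S(h) = h*h - 10 = h**2 - 10 = -10 + h**2)
n(U) = -10 + 2*U**2 (n(U) = U*U + (-10 + U**2) = U**2 + (-10 + U**2) = -10 + 2*U**2)
sqrt(13*568 + n(-78)) = sqrt(13*568 + (-10 + 2*(-78)**2)) = sqrt(7384 + (-10 + 2*6084)) = sqrt(7384 + (-10 + 12168)) = sqrt(7384 + 12158) = sqrt(19542)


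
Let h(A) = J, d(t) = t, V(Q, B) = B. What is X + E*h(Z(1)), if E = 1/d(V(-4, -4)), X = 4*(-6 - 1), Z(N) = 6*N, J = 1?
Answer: -113/4 ≈ -28.250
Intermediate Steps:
X = -28 (X = 4*(-7) = -28)
h(A) = 1
E = -1/4 (E = 1/(-4) = -1/4 ≈ -0.25000)
X + E*h(Z(1)) = -28 - 1/4*1 = -28 - 1/4 = -113/4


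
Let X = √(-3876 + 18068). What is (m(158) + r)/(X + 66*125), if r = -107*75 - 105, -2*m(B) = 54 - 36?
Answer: -33573375/34024154 + 8139*√887/17012077 ≈ -0.97250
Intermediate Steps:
m(B) = -9 (m(B) = -(54 - 36)/2 = -½*18 = -9)
r = -8130 (r = -8025 - 105 = -8130)
X = 4*√887 (X = √14192 = 4*√887 ≈ 119.13)
(m(158) + r)/(X + 66*125) = (-9 - 8130)/(4*√887 + 66*125) = -8139/(4*√887 + 8250) = -8139/(8250 + 4*√887)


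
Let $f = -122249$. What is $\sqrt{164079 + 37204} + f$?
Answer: $-122249 + \sqrt{201283} \approx -1.218 \cdot 10^{5}$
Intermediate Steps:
$\sqrt{164079 + 37204} + f = \sqrt{164079 + 37204} - 122249 = \sqrt{201283} - 122249 = -122249 + \sqrt{201283}$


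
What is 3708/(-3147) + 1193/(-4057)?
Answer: -6265909/4255793 ≈ -1.4723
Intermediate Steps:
3708/(-3147) + 1193/(-4057) = 3708*(-1/3147) + 1193*(-1/4057) = -1236/1049 - 1193/4057 = -6265909/4255793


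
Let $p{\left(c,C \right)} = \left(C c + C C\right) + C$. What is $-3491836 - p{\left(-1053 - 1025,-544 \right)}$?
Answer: $-4917660$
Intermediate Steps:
$p{\left(c,C \right)} = C + C^{2} + C c$ ($p{\left(c,C \right)} = \left(C c + C^{2}\right) + C = \left(C^{2} + C c\right) + C = C + C^{2} + C c$)
$-3491836 - p{\left(-1053 - 1025,-544 \right)} = -3491836 - - 544 \left(1 - 544 - 2078\right) = -3491836 - \left(-544\right) \left(-2621\right) = -3491836 - 1425824 = -4917660$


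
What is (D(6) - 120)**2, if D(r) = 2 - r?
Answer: 15376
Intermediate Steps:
(D(6) - 120)**2 = ((2 - 1*6) - 120)**2 = ((2 - 6) - 120)**2 = (-4 - 120)**2 = (-124)**2 = 15376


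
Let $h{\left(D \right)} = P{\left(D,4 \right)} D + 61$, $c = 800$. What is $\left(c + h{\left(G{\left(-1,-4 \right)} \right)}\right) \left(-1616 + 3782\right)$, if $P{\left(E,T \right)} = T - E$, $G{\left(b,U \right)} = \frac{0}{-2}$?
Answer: $1864926$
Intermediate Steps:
$G{\left(b,U \right)} = 0$ ($G{\left(b,U \right)} = 0 \left(- \frac{1}{2}\right) = 0$)
$h{\left(D \right)} = 61 + D \left(4 - D\right)$ ($h{\left(D \right)} = \left(4 - D\right) D + 61 = D \left(4 - D\right) + 61 = 61 + D \left(4 - D\right)$)
$\left(c + h{\left(G{\left(-1,-4 \right)} \right)}\right) \left(-1616 + 3782\right) = \left(800 + \left(61 - 0 \left(-4 + 0\right)\right)\right) \left(-1616 + 3782\right) = \left(800 + \left(61 - 0 \left(-4\right)\right)\right) 2166 = \left(800 + \left(61 + 0\right)\right) 2166 = \left(800 + 61\right) 2166 = 861 \cdot 2166 = 1864926$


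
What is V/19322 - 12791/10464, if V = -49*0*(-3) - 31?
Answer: -123736043/101092704 ≈ -1.2240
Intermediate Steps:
V = -31 (V = -0 - 31 = -49*0 - 31 = 0 - 31 = -31)
V/19322 - 12791/10464 = -31/19322 - 12791/10464 = -123736043/101092704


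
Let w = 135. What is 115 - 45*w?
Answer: -5960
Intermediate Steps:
115 - 45*w = 115 - 45*135 = 115 - 6075 = -5960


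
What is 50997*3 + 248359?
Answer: 401350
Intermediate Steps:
50997*3 + 248359 = 152991 + 248359 = 401350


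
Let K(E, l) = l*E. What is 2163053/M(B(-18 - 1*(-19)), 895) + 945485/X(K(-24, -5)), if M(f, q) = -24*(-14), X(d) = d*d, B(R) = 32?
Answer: 131106859/20160 ≈ 6503.3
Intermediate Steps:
K(E, l) = E*l
X(d) = d²
M(f, q) = 336
2163053/M(B(-18 - 1*(-19)), 895) + 945485/X(K(-24, -5)) = 2163053/336 + 945485/((-24*(-5))²) = 2163053*(1/336) + 945485/(120²) = 2163053/336 + 945485/14400 = 2163053/336 + 945485*(1/14400) = 2163053/336 + 189097/2880 = 131106859/20160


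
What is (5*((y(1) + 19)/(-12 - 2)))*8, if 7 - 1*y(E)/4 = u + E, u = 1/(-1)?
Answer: -940/7 ≈ -134.29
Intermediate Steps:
u = -1
y(E) = 32 - 4*E (y(E) = 28 - 4*(-1 + E) = 28 + (4 - 4*E) = 32 - 4*E)
(5*((y(1) + 19)/(-12 - 2)))*8 = (5*(((32 - 4*1) + 19)/(-12 - 2)))*8 = (5*(((32 - 4) + 19)/(-14)))*8 = (5*((28 + 19)*(-1/14)))*8 = (5*(47*(-1/14)))*8 = (5*(-47/14))*8 = -235/14*8 = -940/7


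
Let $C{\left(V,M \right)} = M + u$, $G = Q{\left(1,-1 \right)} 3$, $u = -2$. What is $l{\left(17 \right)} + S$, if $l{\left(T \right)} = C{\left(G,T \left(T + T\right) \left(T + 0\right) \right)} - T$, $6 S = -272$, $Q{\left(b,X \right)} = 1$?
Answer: $\frac{29285}{3} \approx 9761.7$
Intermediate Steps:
$S = - \frac{136}{3}$ ($S = \frac{1}{6} \left(-272\right) = - \frac{136}{3} \approx -45.333$)
$G = 3$ ($G = 1 \cdot 3 = 3$)
$C{\left(V,M \right)} = -2 + M$ ($C{\left(V,M \right)} = M - 2 = -2 + M$)
$l{\left(T \right)} = -2 - T + 2 T^{3}$ ($l{\left(T \right)} = \left(-2 + T \left(T + T\right) \left(T + 0\right)\right) - T = \left(-2 + T 2 T T\right) - T = \left(-2 + T 2 T^{2}\right) - T = \left(-2 + 2 T^{3}\right) - T = -2 - T + 2 T^{3}$)
$l{\left(17 \right)} + S = \left(-2 - 17 + 2 \cdot 17^{3}\right) - \frac{136}{3} = \left(-2 - 17 + 2 \cdot 4913\right) - \frac{136}{3} = \left(-2 - 17 + 9826\right) - \frac{136}{3} = 9807 - \frac{136}{3} = \frac{29285}{3}$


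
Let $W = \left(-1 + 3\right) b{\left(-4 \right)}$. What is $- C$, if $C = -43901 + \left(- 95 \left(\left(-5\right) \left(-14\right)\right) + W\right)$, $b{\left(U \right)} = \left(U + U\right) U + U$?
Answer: $50495$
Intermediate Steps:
$b{\left(U \right)} = U + 2 U^{2}$ ($b{\left(U \right)} = 2 U U + U = 2 U^{2} + U = U + 2 U^{2}$)
$W = 56$ ($W = \left(-1 + 3\right) \left(- 4 \left(1 + 2 \left(-4\right)\right)\right) = 2 \left(- 4 \left(1 - 8\right)\right) = 2 \left(\left(-4\right) \left(-7\right)\right) = 2 \cdot 28 = 56$)
$C = -50495$ ($C = -43901 + \left(- 95 \left(\left(-5\right) \left(-14\right)\right) + 56\right) = -43901 + \left(\left(-95\right) 70 + 56\right) = -43901 + \left(-6650 + 56\right) = -43901 - 6594 = -50495$)
$- C = \left(-1\right) \left(-50495\right) = 50495$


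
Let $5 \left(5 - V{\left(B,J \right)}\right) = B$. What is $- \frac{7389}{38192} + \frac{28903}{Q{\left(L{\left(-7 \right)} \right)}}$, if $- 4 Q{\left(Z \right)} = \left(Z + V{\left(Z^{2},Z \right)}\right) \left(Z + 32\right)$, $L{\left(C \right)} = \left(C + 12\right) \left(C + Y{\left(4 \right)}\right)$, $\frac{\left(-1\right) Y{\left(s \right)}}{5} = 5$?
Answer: $- \frac{146945411}{402925600} \approx -0.3647$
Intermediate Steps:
$V{\left(B,J \right)} = 5 - \frac{B}{5}$
$Y{\left(s \right)} = -25$ ($Y{\left(s \right)} = \left(-5\right) 5 = -25$)
$L{\left(C \right)} = \left(-25 + C\right) \left(12 + C\right)$ ($L{\left(C \right)} = \left(C + 12\right) \left(C - 25\right) = \left(12 + C\right) \left(-25 + C\right) = \left(-25 + C\right) \left(12 + C\right)$)
$Q{\left(Z \right)} = - \frac{\left(32 + Z\right) \left(5 + Z - \frac{Z^{2}}{5}\right)}{4}$ ($Q{\left(Z \right)} = - \frac{\left(Z - \left(-5 + \frac{Z^{2}}{5}\right)\right) \left(Z + 32\right)}{4} = - \frac{\left(5 + Z - \frac{Z^{2}}{5}\right) \left(32 + Z\right)}{4} = - \frac{\left(32 + Z\right) \left(5 + Z - \frac{Z^{2}}{5}\right)}{4}$)
$- \frac{7389}{38192} + \frac{28903}{Q{\left(L{\left(-7 \right)} \right)}} = - \frac{7389}{38192} + \frac{28903}{-40 - \frac{37 \left(-300 + \left(-7\right)^{2} - -91\right)}{4} + \frac{\left(-300 + \left(-7\right)^{2} - -91\right)^{3}}{20} + \frac{27 \left(-300 + \left(-7\right)^{2} - -91\right)^{2}}{20}} = \left(-7389\right) \frac{1}{38192} + \frac{28903}{-40 - \frac{37 \left(-300 + 49 + 91\right)}{4} + \frac{\left(-300 + 49 + 91\right)^{3}}{20} + \frac{27 \left(-300 + 49 + 91\right)^{2}}{20}} = - \frac{7389}{38192} + \frac{28903}{-40 - -1480 + \frac{\left(-160\right)^{3}}{20} + \frac{27 \left(-160\right)^{2}}{20}} = - \frac{7389}{38192} + \frac{28903}{-40 + 1480 + \frac{1}{20} \left(-4096000\right) + \frac{27}{20} \cdot 25600} = - \frac{7389}{38192} + \frac{28903}{-40 + 1480 - 204800 + 34560} = - \frac{7389}{38192} + \frac{28903}{-168800} = - \frac{7389}{38192} + 28903 \left(- \frac{1}{168800}\right) = - \frac{7389}{38192} - \frac{28903}{168800} = - \frac{146945411}{402925600}$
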